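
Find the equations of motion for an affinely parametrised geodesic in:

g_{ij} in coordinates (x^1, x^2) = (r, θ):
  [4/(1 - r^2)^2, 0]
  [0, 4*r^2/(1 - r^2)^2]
Geodesic equation: d^2x^k/dλ^2 + Γ^k_{ij} (dx^i/dλ)(dx^j/dλ) = 0.
Non-zero Christoffel symbols:
Γ^r_{r r} = 2*r/(1 - r^2)
Γ^r_{θ θ} = (r^3 + r)/(r^2 - 1)
Γ^θ_{r θ} = (-r^2 - 1)/(r^3 - r)
Substituting (the symmetric pair Γ^k_{ij}, Γ^k_{ji} combines into a factor 2):
d^2r/dλ^2 + (2*r/(1 - r^2)) (dr/dλ)^2 + ((r^3 + r)/(r^2 - 1)) (dθ/dλ)^2 = 0
d^2θ/dλ^2 + ((-2*r^2 - 2)/(r^3 - r)) (dr/dλ)(dθ/dλ) = 0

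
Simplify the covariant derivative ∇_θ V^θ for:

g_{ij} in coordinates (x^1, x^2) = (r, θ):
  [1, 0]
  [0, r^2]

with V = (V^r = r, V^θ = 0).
Non-zero Christoffel symbols:
Γ^r_{θ θ} = -r
Γ^θ_{r θ} = 1/r
∇_θ V^θ = ∂_θ V^θ + Γ^θ_{θ j} V^j
  = (0) + (1/r)(r) + (0)(0)
  = 1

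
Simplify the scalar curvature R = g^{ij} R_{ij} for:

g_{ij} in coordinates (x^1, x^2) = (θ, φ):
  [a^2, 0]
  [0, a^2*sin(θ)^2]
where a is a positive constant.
Non-zero Christoffel symbols (Γ^k_{ij} = Γ^k_{ji}):
Γ^θ_{φ φ} = -sin(2*θ)/2
Γ^φ_{θ φ} = 1/tan(θ)
Ricci tensor (R_{ij} = R^k_{ikj}): R_{θθ} = 1, R_{θφ} = 0, R_{φφ} = sin(θ)^2
Inverse metric: g^{θθ} = 1/a^2, g^{φφ} = 1/(a^2*sin(θ)^2)
R = g^{ij} R_{ij} = (1/a^2)(1) + (1/(a^2*sin(θ)^2))(sin(θ)^2) = 2/a^2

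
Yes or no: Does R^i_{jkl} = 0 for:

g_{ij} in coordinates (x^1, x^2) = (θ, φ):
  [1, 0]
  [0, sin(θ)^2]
Non-zero Christoffel symbols:
Γ^θ_{φ φ} = -sin(2*θ)/2
Γ^φ_{θ φ} = 1/tan(θ)
Ricci tensor: R_{θθ} = 1, R_{θφ} = 0, R_{φφ} = sin(θ)^2
The Ricci tensor is non-zero, so the Riemann tensor is non-zero: not flat.
No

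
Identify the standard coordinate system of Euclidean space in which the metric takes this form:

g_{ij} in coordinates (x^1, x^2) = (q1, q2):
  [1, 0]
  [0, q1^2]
The line element ds^2 = dq1^2 + q1^2 dq2^2 is dr^2 + r^2 dθ^2 with q1 = r, q2 = θ.
polar coordinates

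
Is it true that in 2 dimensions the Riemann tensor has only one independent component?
The number of independent components is n^2(n^2-1)/12 = 4·3/12 = 1 for n = 2 (e.g. R_{1212}).
Yes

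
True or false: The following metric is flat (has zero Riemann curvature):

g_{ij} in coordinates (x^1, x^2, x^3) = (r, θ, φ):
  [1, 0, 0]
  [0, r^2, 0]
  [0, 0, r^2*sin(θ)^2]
Non-zero Christoffel symbols:
Γ^r_{θ θ} = -r
Γ^r_{φ φ} = -r*sin(θ)^2
Γ^θ_{r θ} = 1/r
Γ^θ_{φ φ} = -sin(2*θ)/2
Γ^φ_{r φ} = 1/r
Γ^φ_{θ φ} = 1/tan(θ)
Ricci tensor: R_{rr} = 0, R_{rθ} = 0, R_{rφ} = 0, R_{θθ} = 0, R_{θφ} = 0, R_{φφ} = 0
All R_{ij} vanish; in 3 dimensions the Riemann tensor is fully determined by the Ricci tensor, so R^i_{jkl} = 0: the metric is flat (curvilinear coordinates on flat space).
True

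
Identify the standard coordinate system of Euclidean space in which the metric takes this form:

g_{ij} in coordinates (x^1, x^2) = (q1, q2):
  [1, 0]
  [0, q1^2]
The line element ds^2 = dq1^2 + q1^2 dq2^2 is dr^2 + r^2 dθ^2 with q1 = r, q2 = θ.
polar coordinates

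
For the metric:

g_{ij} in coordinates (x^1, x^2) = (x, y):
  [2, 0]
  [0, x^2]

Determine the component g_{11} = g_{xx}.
With x^1 = x, x^2 = y, g_{11} = g_{xx} is the row-1, column-1 entry of the matrix.
g_{11} = 2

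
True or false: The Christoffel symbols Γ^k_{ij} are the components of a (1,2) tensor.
Under a change of coordinates Γ picks up an inhomogeneous term ∂²x/∂x'∂x'; e.g. Γ = 0 in Cartesian coordinates but Γ^r_{θθ} = -r in polar coordinates on the same flat plane.
False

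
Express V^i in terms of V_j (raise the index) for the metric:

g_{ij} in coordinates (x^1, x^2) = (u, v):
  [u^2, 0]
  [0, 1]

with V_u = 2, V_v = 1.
Inverse metric (diagonal): g^{uu} = 1/u^2, g^{vv} = 1
V^i = g^{ij} V_j:
V^u = (1/u^2)(2) + (0)(1) = 2/u^2
V^v = (0)(2) + (1)(1) = 1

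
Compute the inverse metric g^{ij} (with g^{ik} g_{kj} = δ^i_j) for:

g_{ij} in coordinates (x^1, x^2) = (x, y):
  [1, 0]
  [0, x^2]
The metric is diagonal, so g^{ij} is diagonal with entries 1/g_{ii}: diag(1, 1/(x^2)).
g^{ij}:
  [1, 0]
  [0, 1/x^2]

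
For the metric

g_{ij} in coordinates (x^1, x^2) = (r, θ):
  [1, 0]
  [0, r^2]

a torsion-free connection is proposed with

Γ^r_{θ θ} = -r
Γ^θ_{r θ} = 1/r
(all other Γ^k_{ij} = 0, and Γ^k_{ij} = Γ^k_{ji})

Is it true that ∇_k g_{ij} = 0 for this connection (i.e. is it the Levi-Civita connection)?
Using ∇_k g_{ij} = ∂_k g_{ij} - Γ^m_{ki} g_{mj} - Γ^m_{kj} g_{im}:
e.g. ∇_r g_{θθ} = (2*r) - (r) - (r) = 0
Every component ∇_k g_{ij} vanishes: the connection is metric compatible.
Yes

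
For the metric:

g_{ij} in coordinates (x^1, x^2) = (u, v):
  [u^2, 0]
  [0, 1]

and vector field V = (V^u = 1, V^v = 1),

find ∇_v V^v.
Non-zero Christoffel symbols:
Γ^u_{u u} = 1/u
∇_v V^v = ∂_v V^v + Γ^v_{v j} V^j
  = (0) + (0)(1) + (0)(1)
  = 0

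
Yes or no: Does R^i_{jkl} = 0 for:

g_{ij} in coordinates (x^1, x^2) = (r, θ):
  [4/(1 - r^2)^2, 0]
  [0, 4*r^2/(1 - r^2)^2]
Non-zero Christoffel symbols:
Γ^r_{r r} = 2*r/(1 - r^2)
Γ^r_{θ θ} = (r^3 + r)/(r^2 - 1)
Γ^θ_{r θ} = (-r^2 - 1)/(r^3 - r)
Ricci tensor: R_{rr} = -4/(r^2 - 1)^2, R_{rθ} = 0, R_{θθ} = -4*r^2/(r^2 - 1)^2
The Ricci tensor is non-zero, so the Riemann tensor is non-zero: not flat.
No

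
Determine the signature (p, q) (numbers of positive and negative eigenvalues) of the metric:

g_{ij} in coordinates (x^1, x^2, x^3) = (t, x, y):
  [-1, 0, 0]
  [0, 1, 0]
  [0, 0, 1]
The metric is diagonal, so its eigenvalues are the diagonal entries: -1, 1, 1 (at a generic point, where coordinate-dependent entries are positive).
2 positive, 1 negative.
(2, 1) - Lorentzian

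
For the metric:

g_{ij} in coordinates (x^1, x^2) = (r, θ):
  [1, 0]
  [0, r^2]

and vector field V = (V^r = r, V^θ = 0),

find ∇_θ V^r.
Non-zero Christoffel symbols:
Γ^r_{θ θ} = -r
Γ^θ_{r θ} = 1/r
∇_θ V^r = ∂_θ V^r + Γ^r_{θ j} V^j
  = (0) + (0)(r) + (-r)(0)
  = 0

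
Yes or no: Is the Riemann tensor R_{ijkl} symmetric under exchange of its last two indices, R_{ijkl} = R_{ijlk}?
It is antisymmetric in the last pair: R_{ijkl} = -R_{ijlk}.
No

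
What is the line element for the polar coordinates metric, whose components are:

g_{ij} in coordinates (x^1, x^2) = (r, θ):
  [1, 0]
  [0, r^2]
ds^2 = g_{ij} dx^i dx^j; only the non-zero components contribute.
ds^2 = dr^2 + r^2 dθ^2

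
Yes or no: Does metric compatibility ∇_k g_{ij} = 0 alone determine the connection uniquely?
One also needs vanishing torsion; metric compatibility plus torsion-freeness singles out the Levi-Civita connection.
No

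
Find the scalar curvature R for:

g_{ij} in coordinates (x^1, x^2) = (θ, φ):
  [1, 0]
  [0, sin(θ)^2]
Non-zero Christoffel symbols (Γ^k_{ij} = Γ^k_{ji}):
Γ^θ_{φ φ} = -sin(2*θ)/2
Γ^φ_{θ φ} = 1/tan(θ)
Ricci tensor (R_{ij} = R^k_{ikj}): R_{θθ} = 1, R_{θφ} = 0, R_{φφ} = sin(θ)^2
Inverse metric: g^{θθ} = 1, g^{φφ} = 1/sin(θ)^2
R = g^{ij} R_{ij} = (1)(1) + (1/sin(θ)^2)(sin(θ)^2) = 2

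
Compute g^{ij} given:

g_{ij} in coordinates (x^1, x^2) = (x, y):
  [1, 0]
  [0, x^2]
The metric is diagonal, so g^{ij} is diagonal with entries 1/g_{ii}: diag(1, 1/(x^2)).
g^{ij}:
  [1, 0]
  [0, 1/x^2]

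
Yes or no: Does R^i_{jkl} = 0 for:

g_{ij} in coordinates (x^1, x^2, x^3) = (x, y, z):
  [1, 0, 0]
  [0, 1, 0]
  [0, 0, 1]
All metric components are constant, so every Christoffel symbol vanishes and R^i_{jkl} = 0.
Yes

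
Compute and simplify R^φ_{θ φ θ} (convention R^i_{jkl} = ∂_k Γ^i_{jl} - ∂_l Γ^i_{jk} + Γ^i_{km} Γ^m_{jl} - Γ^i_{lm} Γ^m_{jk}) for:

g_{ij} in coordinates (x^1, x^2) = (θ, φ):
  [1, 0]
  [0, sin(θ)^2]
Non-zero Christoffel symbols (Γ^k_{ij} = Γ^k_{ji}):
Γ^θ_{φ φ} = -sin(2*θ)/2
Γ^φ_{θ φ} = 1/tan(θ)
R^φ_{θ φ θ} = ∂_φ Γ^φ_{θ θ} - ∂_θ Γ^φ_{θ φ} + Γ^φ_{φ m} Γ^m_{θ θ} - Γ^φ_{θ m} Γ^m_{θ φ}
  = (0) - (-1/sin(θ)^2) + (0) - (1/tan(θ)^2) = 1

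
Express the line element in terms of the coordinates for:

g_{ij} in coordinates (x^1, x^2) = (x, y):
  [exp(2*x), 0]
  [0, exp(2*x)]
ds^2 = g_{ij} dx^i dx^j; only the non-zero components contribute.
ds^2 = exp(2*x) dx^2 + exp(2*x) dy^2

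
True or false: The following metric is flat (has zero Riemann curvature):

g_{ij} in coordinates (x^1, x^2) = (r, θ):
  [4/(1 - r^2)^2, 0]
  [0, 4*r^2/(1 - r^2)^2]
Non-zero Christoffel symbols:
Γ^r_{r r} = 2*r/(1 - r^2)
Γ^r_{θ θ} = (r^3 + r)/(r^2 - 1)
Γ^θ_{r θ} = (-r^2 - 1)/(r^3 - r)
Ricci tensor: R_{rr} = -4/(r^2 - 1)^2, R_{rθ} = 0, R_{θθ} = -4*r^2/(r^2 - 1)^2
The Ricci tensor is non-zero, so the Riemann tensor is non-zero: not flat.
False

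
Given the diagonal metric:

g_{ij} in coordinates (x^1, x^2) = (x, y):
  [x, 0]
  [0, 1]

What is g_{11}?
With x^1 = x, x^2 = y, g_{11} = g_{xx} is the row-1, column-1 entry of the matrix.
g_{11} = x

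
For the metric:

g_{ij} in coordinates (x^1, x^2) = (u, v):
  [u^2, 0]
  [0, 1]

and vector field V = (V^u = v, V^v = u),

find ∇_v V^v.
Non-zero Christoffel symbols:
Γ^u_{u u} = 1/u
∇_v V^v = ∂_v V^v + Γ^v_{v j} V^j
  = (0) + (0)(v) + (0)(u)
  = 0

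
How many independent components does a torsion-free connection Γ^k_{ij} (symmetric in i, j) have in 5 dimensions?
Γ^k_{ij} has n choices for the upper index and n(n+1)/2 independent symmetric lower index pairs.
Total = 5 × 5×6/2 = 5 × 15 = 75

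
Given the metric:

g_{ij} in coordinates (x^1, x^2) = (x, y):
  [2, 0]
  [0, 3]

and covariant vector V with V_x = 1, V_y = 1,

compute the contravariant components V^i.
Inverse metric (diagonal): g^{xx} = 1/2, g^{yy} = 1/3
V^i = g^{ij} V_j:
V^x = (1/2)(1) + (0)(1) = 1/2
V^y = (0)(1) + (1/3)(1) = 1/3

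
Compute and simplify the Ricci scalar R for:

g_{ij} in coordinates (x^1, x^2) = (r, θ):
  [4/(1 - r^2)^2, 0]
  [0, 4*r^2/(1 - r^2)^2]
Non-zero Christoffel symbols (Γ^k_{ij} = Γ^k_{ji}):
Γ^r_{r r} = 2*r/(1 - r^2)
Γ^r_{θ θ} = (r^3 + r)/(r^2 - 1)
Γ^θ_{r θ} = (-r^2 - 1)/(r^3 - r)
Ricci tensor (R_{ij} = R^k_{ikj}): R_{rr} = -4/(r^2 - 1)^2, R_{rθ} = 0, R_{θθ} = -4*r^2/(r^2 - 1)^2
Inverse metric: g^{rr} = (1 - r^2)^2/4, g^{θθ} = (1 - r^2)^2/(4*r^2)
R = g^{ij} R_{ij} = ((1 - r^2)^2/4)(-4/(r^2 - 1)^2) + ((1 - r^2)^2/(4*r^2))(-4*r^2/(r^2 - 1)^2) = -2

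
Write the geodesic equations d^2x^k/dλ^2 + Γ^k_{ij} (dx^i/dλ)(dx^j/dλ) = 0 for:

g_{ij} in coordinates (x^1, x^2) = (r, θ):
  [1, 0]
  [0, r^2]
Geodesic equation: d^2x^k/dλ^2 + Γ^k_{ij} (dx^i/dλ)(dx^j/dλ) = 0.
Non-zero Christoffel symbols:
Γ^r_{θ θ} = -r
Γ^θ_{r θ} = 1/r
Substituting (the symmetric pair Γ^k_{ij}, Γ^k_{ji} combines into a factor 2):
d^2r/dλ^2 - r (dθ/dλ)^2 = 0
d^2θ/dλ^2 + (2/r) (dr/dλ)(dθ/dλ) = 0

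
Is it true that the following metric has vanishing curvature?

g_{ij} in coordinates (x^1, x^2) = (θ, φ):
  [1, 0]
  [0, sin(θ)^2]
Non-zero Christoffel symbols:
Γ^θ_{φ φ} = -sin(2*θ)/2
Γ^φ_{θ φ} = 1/tan(θ)
Ricci tensor: R_{θθ} = 1, R_{θφ} = 0, R_{φφ} = sin(θ)^2
The Ricci tensor is non-zero, so the Riemann tensor is non-zero: not flat.
No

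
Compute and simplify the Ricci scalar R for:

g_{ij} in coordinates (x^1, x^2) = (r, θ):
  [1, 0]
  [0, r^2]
Non-zero Christoffel symbols (Γ^k_{ij} = Γ^k_{ji}):
Γ^r_{θ θ} = -r
Γ^θ_{r θ} = 1/r
Ricci tensor (R_{ij} = R^k_{ikj}): R_{rr} = 0, R_{rθ} = 0, R_{θθ} = 0
Inverse metric: g^{rr} = 1, g^{θθ} = 1/r^2
R = g^{ij} R_{ij} = (1)(0) + (1/r^2)(0) = 0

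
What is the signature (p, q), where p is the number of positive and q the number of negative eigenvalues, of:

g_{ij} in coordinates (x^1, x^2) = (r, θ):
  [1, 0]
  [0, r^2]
The metric is diagonal, so its eigenvalues are the diagonal entries: 1, r^2 (at a generic point, where coordinate-dependent entries are positive).
2 positive, 0 negative.
(2, 0) - Riemannian (positive definite)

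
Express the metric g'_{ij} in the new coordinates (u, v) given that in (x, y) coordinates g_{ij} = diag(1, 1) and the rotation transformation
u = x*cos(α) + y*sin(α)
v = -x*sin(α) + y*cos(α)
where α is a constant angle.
Invert the transformation: x = u*cos(α) - v*sin(α), y = u*sin(α) + v*cos(α)
g'_{ij} = (∂x^k/∂x'^i)(∂x^l/∂x'^j) g_{kl}; with g_{kl} = δ_{kl} this is Σ_k (∂x^k/∂x'^i)(∂x^k/∂x'^j).
Jacobian: ∂x/∂u = cos(α), ∂x/∂v = -sin(α), ∂y/∂u = sin(α), ∂y/∂v = cos(α)
g'_{uu} = (cos(α))(cos(α)) + (sin(α))(sin(α)) = 1
g'_{uv} = (cos(α))(-sin(α)) + (sin(α))(cos(α)) = 0
g'_{vv} = (-sin(α))(-sin(α)) + (cos(α))(cos(α)) = 1
g'_{ij} = diag(1, 1)
The Euclidean metric is invariant under rotations.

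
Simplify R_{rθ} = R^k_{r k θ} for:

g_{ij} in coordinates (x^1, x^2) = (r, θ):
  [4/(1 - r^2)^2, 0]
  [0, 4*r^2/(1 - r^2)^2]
Non-zero Christoffel symbols (Γ^k_{ij} = Γ^k_{ji}):
Γ^r_{r r} = 2*r/(1 - r^2)
Γ^r_{θ θ} = (r^3 + r)/(r^2 - 1)
Γ^θ_{r θ} = (-r^2 - 1)/(r^3 - r)
R^r_{r r θ} = 0 (a repeated index in an antisymmetric pair)
R^θ_{r θ θ} = 0 (a repeated index in an antisymmetric pair)
R_{rθ} = R^r_{r r θ} + R^θ_{r θ θ} = (0) + (0) = 0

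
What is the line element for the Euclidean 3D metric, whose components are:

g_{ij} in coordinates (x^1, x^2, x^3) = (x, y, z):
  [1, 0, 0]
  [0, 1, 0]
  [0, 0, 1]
ds^2 = g_{ij} dx^i dx^j; only the non-zero components contribute.
ds^2 = dx^2 + dy^2 + dz^2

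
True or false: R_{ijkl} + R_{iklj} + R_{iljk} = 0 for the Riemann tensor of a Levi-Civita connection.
This is the first (algebraic) Bianchi identity.
True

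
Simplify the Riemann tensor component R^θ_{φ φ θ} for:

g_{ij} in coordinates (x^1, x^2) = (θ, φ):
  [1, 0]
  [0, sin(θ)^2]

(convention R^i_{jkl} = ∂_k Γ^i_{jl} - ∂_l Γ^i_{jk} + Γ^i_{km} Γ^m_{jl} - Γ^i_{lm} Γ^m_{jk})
Non-zero Christoffel symbols (Γ^k_{ij} = Γ^k_{ji}):
Γ^θ_{φ φ} = -sin(2*θ)/2
Γ^φ_{θ φ} = 1/tan(θ)
R^θ_{φ φ θ} = ∂_φ Γ^θ_{φ θ} - ∂_θ Γ^θ_{φ φ} + Γ^θ_{φ m} Γ^m_{φ θ} - Γ^θ_{θ m} Γ^m_{φ φ}
  = (0) - (-cos(2*θ)) + (-cos(θ)^2) - (0) = -sin(θ)^2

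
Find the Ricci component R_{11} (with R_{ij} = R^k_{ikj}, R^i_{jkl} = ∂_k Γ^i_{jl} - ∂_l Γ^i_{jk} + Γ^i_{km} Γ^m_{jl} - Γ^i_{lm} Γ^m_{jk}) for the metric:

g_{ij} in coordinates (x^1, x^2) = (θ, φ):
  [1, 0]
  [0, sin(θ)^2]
Non-zero Christoffel symbols (Γ^k_{ij} = Γ^k_{ji}):
Γ^θ_{φ φ} = -sin(2*θ)/2
Γ^φ_{θ φ} = 1/tan(θ)
R^θ_{θ θ θ} = 0 (a repeated index in an antisymmetric pair)
R^φ_{θ φ θ} = ∂_φ Γ^φ_{θ θ} - ∂_θ Γ^φ_{θ φ} + Γ^φ_{φ m} Γ^m_{θ θ} - Γ^φ_{θ m} Γ^m_{θ φ}
  = (0) - (-1/sin(θ)^2) + (0) - (1/tan(θ)^2) = 1
R_{θθ} = R^θ_{θ θ θ} + R^φ_{θ φ θ} = (0) + (1) = 1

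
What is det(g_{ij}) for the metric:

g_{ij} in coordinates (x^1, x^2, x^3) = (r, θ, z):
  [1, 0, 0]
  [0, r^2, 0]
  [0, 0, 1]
Diagonal metric: det(g) = g_{11}·g_{22}·g_{33}
= (1)·(r^2)·(1)
det(g) = r^2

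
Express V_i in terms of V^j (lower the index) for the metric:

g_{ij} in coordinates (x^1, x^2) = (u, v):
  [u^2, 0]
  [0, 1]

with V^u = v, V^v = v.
V_i = g_{ij} V^j:
V_u = (u^2)(v) + (0)(v) = u^2*v
V_v = (0)(v) + (1)(v) = v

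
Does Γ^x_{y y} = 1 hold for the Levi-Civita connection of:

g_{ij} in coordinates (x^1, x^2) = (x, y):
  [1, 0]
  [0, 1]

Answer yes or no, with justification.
Γ^x_{y y} = (1/2) g^{xx} (∂_y g_{xy} + ∂_y g_{xy} - ∂_x g_{yy}) = (1/2)(1)((0) + (0) - (0)) = 0
This differs from the proposed value 1.
No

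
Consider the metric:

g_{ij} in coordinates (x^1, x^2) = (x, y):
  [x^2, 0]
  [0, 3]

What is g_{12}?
With x^1 = x, x^2 = y, g_{12} = g_{xy} is the row-1, column-2 entry of the matrix.
g_{12} = 0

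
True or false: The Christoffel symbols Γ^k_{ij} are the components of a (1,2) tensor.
Under a change of coordinates Γ picks up an inhomogeneous term ∂²x/∂x'∂x'; e.g. Γ = 0 in Cartesian coordinates but Γ^r_{θθ} = -r in polar coordinates on the same flat plane.
False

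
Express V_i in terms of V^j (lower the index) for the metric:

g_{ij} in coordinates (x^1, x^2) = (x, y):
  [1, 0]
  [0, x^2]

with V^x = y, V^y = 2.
V_i = g_{ij} V^j:
V_x = (1)(y) + (0)(2) = y
V_y = (0)(y) + (x^2)(2) = 2*x^2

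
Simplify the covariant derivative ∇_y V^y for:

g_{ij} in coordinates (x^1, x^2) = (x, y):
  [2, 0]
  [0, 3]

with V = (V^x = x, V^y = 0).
All Christoffel symbols are zero.
∇_y V^y = ∂_y V^y + Γ^y_{y j} V^j
  = (0) + (0)(x) + (0)(0)
  = 0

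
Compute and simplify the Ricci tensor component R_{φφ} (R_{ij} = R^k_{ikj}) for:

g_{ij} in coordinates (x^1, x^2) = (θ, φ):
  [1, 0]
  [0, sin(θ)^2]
Non-zero Christoffel symbols (Γ^k_{ij} = Γ^k_{ji}):
Γ^θ_{φ φ} = -sin(2*θ)/2
Γ^φ_{θ φ} = 1/tan(θ)
R^θ_{φ θ φ} = ∂_θ Γ^θ_{φ φ} - ∂_φ Γ^θ_{φ θ} + Γ^θ_{θ m} Γ^m_{φ φ} - Γ^θ_{φ m} Γ^m_{φ θ}
  = (-cos(2*θ)) - (0) + (0) - (-cos(θ)^2) = sin(θ)^2
R^φ_{φ φ φ} = 0 (a repeated index in an antisymmetric pair)
R_{φφ} = R^θ_{φ θ φ} + R^φ_{φ φ φ} = (sin(θ)^2) + (0) = sin(θ)^2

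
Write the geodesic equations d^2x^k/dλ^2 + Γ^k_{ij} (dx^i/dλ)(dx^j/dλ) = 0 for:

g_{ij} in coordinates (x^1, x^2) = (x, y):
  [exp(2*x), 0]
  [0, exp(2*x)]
Geodesic equation: d^2x^k/dλ^2 + Γ^k_{ij} (dx^i/dλ)(dx^j/dλ) = 0.
Non-zero Christoffel symbols:
Γ^x_{x x} = 1
Γ^x_{y y} = -1
Γ^y_{x y} = 1
Substituting (the symmetric pair Γ^k_{ij}, Γ^k_{ji} combines into a factor 2):
d^2x/dλ^2 + (dx/dλ)^2 - (dy/dλ)^2 = 0
d^2y/dλ^2 + 2 (dx/dλ)(dy/dλ) = 0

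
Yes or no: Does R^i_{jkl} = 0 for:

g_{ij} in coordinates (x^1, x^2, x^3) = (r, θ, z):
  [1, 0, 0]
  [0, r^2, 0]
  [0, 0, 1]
Non-zero Christoffel symbols:
Γ^r_{θ θ} = -r
Γ^θ_{r θ} = 1/r
Ricci tensor: R_{rr} = 0, R_{rθ} = 0, R_{rz} = 0, R_{θθ} = 0, R_{θz} = 0, R_{zz} = 0
All R_{ij} vanish; in 3 dimensions the Riemann tensor is fully determined by the Ricci tensor, so R^i_{jkl} = 0: the metric is flat (curvilinear coordinates on flat space).
Yes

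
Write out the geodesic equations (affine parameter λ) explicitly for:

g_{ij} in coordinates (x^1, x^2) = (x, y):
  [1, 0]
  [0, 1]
Geodesic equation: d^2x^k/dλ^2 + Γ^k_{ij} (dx^i/dλ)(dx^j/dλ) = 0.
All Christoffel symbols vanish, so the geodesics are straight lines:
d^2x/dλ^2 = 0
d^2y/dλ^2 = 0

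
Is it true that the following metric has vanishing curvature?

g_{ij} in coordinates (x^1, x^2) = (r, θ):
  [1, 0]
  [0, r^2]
Non-zero Christoffel symbols:
Γ^r_{θ θ} = -r
Γ^θ_{r θ} = 1/r
Ricci tensor: R_{rr} = 0, R_{rθ} = 0, R_{θθ} = 0
All R_{ij} vanish; in 2 dimensions the Riemann tensor is fully determined by the Ricci tensor, so R^i_{jkl} = 0: the metric is flat (curvilinear coordinates on flat space).
Yes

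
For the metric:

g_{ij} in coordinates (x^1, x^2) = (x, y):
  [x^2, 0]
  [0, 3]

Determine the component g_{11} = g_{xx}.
With x^1 = x, x^2 = y, g_{11} = g_{xx} is the row-1, column-1 entry of the matrix.
g_{11} = x^2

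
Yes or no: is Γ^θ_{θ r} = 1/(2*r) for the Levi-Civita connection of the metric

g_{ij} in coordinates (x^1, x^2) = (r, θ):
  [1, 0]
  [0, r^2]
Γ^θ_{θ r} = (1/2) g^{θθ} (∂_θ g_{θr} + ∂_r g_{θθ} - ∂_θ g_{θr}) = (1/2)(1/r^2)((0) + (2*r) - (0)) = 1/r
This differs from the proposed value 1/(2*r).
No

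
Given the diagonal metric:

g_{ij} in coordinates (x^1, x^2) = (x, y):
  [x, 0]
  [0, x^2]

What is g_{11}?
With x^1 = x, x^2 = y, g_{11} = g_{xx} is the row-1, column-1 entry of the matrix.
g_{11} = x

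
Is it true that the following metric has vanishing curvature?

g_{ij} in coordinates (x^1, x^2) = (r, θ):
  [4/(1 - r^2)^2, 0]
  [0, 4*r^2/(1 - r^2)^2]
Non-zero Christoffel symbols:
Γ^r_{r r} = 2*r/(1 - r^2)
Γ^r_{θ θ} = (r^3 + r)/(r^2 - 1)
Γ^θ_{r θ} = (-r^2 - 1)/(r^3 - r)
Ricci tensor: R_{rr} = -4/(r^2 - 1)^2, R_{rθ} = 0, R_{θθ} = -4*r^2/(r^2 - 1)^2
The Ricci tensor is non-zero, so the Riemann tensor is non-zero: not flat.
No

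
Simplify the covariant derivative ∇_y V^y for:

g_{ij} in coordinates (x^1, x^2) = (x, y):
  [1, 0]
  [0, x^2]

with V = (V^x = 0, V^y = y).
Non-zero Christoffel symbols:
Γ^x_{y y} = -x
Γ^y_{x y} = 1/x
∇_y V^y = ∂_y V^y + Γ^y_{y j} V^j
  = (1) + (1/x)(0) + (0)(y)
  = 1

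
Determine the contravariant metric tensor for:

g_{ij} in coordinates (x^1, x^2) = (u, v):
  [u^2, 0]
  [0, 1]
The metric is diagonal, so g^{ij} is diagonal with entries 1/g_{ii}: diag(1/(u^2), 1).
g^{ij}:
  [1/u^2, 0]
  [0, 1]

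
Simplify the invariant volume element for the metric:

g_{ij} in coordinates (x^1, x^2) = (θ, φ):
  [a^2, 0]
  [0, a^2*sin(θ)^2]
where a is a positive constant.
det(g) = a^4*sin(θ)^2
√|det(g)| = a^2*sin(θ) (taking 0 < θ < π so that |sin(θ)| = sin(θ))
Volume element: dV = a^2*sin(θ) dθ dφ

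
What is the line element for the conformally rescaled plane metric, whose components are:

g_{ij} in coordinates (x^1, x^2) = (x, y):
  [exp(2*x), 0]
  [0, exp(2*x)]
ds^2 = g_{ij} dx^i dx^j; only the non-zero components contribute.
ds^2 = exp(2*x) dx^2 + exp(2*x) dy^2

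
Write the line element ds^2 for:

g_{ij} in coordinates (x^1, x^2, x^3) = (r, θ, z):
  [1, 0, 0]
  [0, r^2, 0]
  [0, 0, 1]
ds^2 = g_{ij} dx^i dx^j; only the non-zero components contribute.
ds^2 = dr^2 + r^2 dθ^2 + dz^2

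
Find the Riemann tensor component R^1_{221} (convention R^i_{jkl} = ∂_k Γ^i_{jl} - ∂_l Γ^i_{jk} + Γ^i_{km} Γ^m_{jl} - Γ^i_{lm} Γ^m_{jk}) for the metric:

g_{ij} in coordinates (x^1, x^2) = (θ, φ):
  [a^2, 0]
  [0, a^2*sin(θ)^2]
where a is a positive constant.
Non-zero Christoffel symbols (Γ^k_{ij} = Γ^k_{ji}):
Γ^θ_{φ φ} = -sin(2*θ)/2
Γ^φ_{θ φ} = 1/tan(θ)
R^θ_{φ φ θ} = ∂_φ Γ^θ_{φ θ} - ∂_θ Γ^θ_{φ φ} + Γ^θ_{φ m} Γ^m_{φ θ} - Γ^θ_{θ m} Γ^m_{φ φ}
  = (0) - (-cos(2*θ)) + (-cos(θ)^2) - (0) = -sin(θ)^2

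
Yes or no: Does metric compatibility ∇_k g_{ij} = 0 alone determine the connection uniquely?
One also needs vanishing torsion; metric compatibility plus torsion-freeness singles out the Levi-Civita connection.
No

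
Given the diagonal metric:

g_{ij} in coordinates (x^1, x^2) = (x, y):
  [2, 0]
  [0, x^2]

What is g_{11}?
With x^1 = x, x^2 = y, g_{11} = g_{xx} is the row-1, column-1 entry of the matrix.
g_{11} = 2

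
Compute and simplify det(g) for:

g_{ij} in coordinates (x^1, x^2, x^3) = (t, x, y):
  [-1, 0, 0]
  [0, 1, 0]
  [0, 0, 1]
Diagonal metric: det(g) = g_{11}·g_{22}·g_{33}
= (-1)·(1)·(1)
det(g) = -1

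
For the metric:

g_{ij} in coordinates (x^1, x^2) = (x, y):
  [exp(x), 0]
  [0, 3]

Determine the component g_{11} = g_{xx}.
With x^1 = x, x^2 = y, g_{11} = g_{xx} is the row-1, column-1 entry of the matrix.
g_{11} = exp(x)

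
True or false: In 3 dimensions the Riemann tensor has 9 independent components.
n^2(n^2-1)/12 = 9·8/12 = 6 independent components for n = 3.
False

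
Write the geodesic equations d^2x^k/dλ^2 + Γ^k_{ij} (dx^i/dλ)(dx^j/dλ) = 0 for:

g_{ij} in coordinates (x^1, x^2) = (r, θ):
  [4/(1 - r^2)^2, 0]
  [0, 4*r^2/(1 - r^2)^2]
Geodesic equation: d^2x^k/dλ^2 + Γ^k_{ij} (dx^i/dλ)(dx^j/dλ) = 0.
Non-zero Christoffel symbols:
Γ^r_{r r} = 2*r/(1 - r^2)
Γ^r_{θ θ} = (r^3 + r)/(r^2 - 1)
Γ^θ_{r θ} = (-r^2 - 1)/(r^3 - r)
Substituting (the symmetric pair Γ^k_{ij}, Γ^k_{ji} combines into a factor 2):
d^2r/dλ^2 + (2*r/(1 - r^2)) (dr/dλ)^2 + ((r^3 + r)/(r^2 - 1)) (dθ/dλ)^2 = 0
d^2θ/dλ^2 + ((-2*r^2 - 2)/(r^3 - r)) (dr/dλ)(dθ/dλ) = 0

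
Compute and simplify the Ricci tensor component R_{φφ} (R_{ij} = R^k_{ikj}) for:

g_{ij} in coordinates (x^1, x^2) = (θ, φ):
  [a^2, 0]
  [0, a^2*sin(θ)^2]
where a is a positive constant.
Non-zero Christoffel symbols (Γ^k_{ij} = Γ^k_{ji}):
Γ^θ_{φ φ} = -sin(2*θ)/2
Γ^φ_{θ φ} = 1/tan(θ)
R^θ_{φ θ φ} = ∂_θ Γ^θ_{φ φ} - ∂_φ Γ^θ_{φ θ} + Γ^θ_{θ m} Γ^m_{φ φ} - Γ^θ_{φ m} Γ^m_{φ θ}
  = (-cos(2*θ)) - (0) + (0) - (-cos(θ)^2) = sin(θ)^2
R^φ_{φ φ φ} = 0 (a repeated index in an antisymmetric pair)
R_{φφ} = R^θ_{φ θ φ} + R^φ_{φ φ φ} = (sin(θ)^2) + (0) = sin(θ)^2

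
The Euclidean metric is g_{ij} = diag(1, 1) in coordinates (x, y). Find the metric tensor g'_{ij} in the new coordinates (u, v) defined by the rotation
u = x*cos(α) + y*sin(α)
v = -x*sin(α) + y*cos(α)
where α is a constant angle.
Invert the transformation: x = u*cos(α) - v*sin(α), y = u*sin(α) + v*cos(α)
g'_{ij} = (∂x^k/∂x'^i)(∂x^l/∂x'^j) g_{kl}; with g_{kl} = δ_{kl} this is Σ_k (∂x^k/∂x'^i)(∂x^k/∂x'^j).
Jacobian: ∂x/∂u = cos(α), ∂x/∂v = -sin(α), ∂y/∂u = sin(α), ∂y/∂v = cos(α)
g'_{uu} = (cos(α))(cos(α)) + (sin(α))(sin(α)) = 1
g'_{uv} = (cos(α))(-sin(α)) + (sin(α))(cos(α)) = 0
g'_{vv} = (-sin(α))(-sin(α)) + (cos(α))(cos(α)) = 1
g'_{ij} = diag(1, 1)
The Euclidean metric is invariant under rotations.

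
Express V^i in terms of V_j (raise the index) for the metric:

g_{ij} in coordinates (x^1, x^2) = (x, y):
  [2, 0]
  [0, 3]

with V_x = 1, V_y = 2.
Inverse metric (diagonal): g^{xx} = 1/2, g^{yy} = 1/3
V^i = g^{ij} V_j:
V^x = (1/2)(1) + (0)(2) = 1/2
V^y = (0)(1) + (1/3)(2) = 2/3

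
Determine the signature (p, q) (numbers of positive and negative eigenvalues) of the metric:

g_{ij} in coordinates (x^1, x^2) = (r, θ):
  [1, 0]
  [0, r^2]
The metric is diagonal, so its eigenvalues are the diagonal entries: 1, r^2 (at a generic point, where coordinate-dependent entries are positive).
2 positive, 0 negative.
(2, 0) - Riemannian (positive definite)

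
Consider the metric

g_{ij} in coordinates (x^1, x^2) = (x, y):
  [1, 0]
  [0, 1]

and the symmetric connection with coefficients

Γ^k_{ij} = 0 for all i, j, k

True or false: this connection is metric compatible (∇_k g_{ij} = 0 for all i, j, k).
Using ∇_k g_{ij} = ∂_k g_{ij} - Γ^m_{ki} g_{mj} - Γ^m_{kj} g_{im}:
e.g. ∇_x g_{xx} = (0) - (0) - (0) = 0
Every component ∇_k g_{ij} vanishes: the connection is metric compatible.
True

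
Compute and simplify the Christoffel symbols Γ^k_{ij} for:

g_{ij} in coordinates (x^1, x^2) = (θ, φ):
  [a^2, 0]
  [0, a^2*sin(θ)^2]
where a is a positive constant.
Using Γ^k_{ij} = (1/2) g^{km} (∂_i g_{mj} + ∂_j g_{mi} - ∂_m g_{ij}); the metric is diagonal, so only the m = k term contributes.
Non-zero symbols (using the symmetry Γ^k_{ij} = Γ^k_{ji}):
Γ^θ_{φ φ} = (1/2) g^{θθ} (∂_φ g_{θφ} + ∂_φ g_{θφ} - ∂_θ g_{φφ}) = (1/2)(1/a^2)((0) + (0) - (a^2*sin(2*θ))) = -sin(2*θ)/2
Γ^φ_{θ φ} = (1/2) g^{φφ} (∂_θ g_{φφ} + ∂_φ g_{φθ} - ∂_φ g_{θφ}) = (1/2)(1/(a^2*sin(θ)^2))((a^2*sin(2*θ)) + (0) - (0)) = 1/tan(θ)
All other Christoffel symbols are zero.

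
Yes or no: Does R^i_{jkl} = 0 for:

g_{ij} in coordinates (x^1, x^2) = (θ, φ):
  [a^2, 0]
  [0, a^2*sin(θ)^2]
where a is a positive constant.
Non-zero Christoffel symbols:
Γ^θ_{φ φ} = -sin(2*θ)/2
Γ^φ_{θ φ} = 1/tan(θ)
Ricci tensor: R_{θθ} = 1, R_{θφ} = 0, R_{φφ} = sin(θ)^2
The Ricci tensor is non-zero, so the Riemann tensor is non-zero: not flat.
No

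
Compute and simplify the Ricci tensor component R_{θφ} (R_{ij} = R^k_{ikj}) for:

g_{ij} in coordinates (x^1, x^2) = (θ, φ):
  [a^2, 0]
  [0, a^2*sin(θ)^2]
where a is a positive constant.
Non-zero Christoffel symbols (Γ^k_{ij} = Γ^k_{ji}):
Γ^θ_{φ φ} = -sin(2*θ)/2
Γ^φ_{θ φ} = 1/tan(θ)
R^θ_{θ θ φ} = 0 (a repeated index in an antisymmetric pair)
R^φ_{θ φ φ} = 0 (a repeated index in an antisymmetric pair)
R_{θφ} = R^θ_{θ θ φ} + R^φ_{θ φ φ} = (0) + (0) = 0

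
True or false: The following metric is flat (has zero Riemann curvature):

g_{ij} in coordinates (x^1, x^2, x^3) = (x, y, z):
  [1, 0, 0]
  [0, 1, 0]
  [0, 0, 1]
All metric components are constant, so every Christoffel symbol vanishes and R^i_{jkl} = 0.
True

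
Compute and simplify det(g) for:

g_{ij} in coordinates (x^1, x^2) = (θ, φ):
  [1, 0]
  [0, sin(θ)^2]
For a 2×2 metric: det(g) = g_{11}·g_{22} - g_{12}·g_{21}
= (1)·(sin(θ)^2) - (0)·(0)
= sin(θ)^2 - 0
det(g) = sin(θ)^2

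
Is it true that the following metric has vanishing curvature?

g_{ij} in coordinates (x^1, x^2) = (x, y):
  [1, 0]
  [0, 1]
All metric components are constant, so every Christoffel symbol vanishes and R^i_{jkl} = 0.
Yes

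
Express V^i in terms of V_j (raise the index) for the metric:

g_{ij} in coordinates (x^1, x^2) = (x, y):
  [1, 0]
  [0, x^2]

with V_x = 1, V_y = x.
Inverse metric (diagonal): g^{xx} = 1, g^{yy} = 1/x^2
V^i = g^{ij} V_j:
V^x = (1)(1) + (0)(x) = 1
V^y = (0)(1) + (1/x^2)(x) = 1/x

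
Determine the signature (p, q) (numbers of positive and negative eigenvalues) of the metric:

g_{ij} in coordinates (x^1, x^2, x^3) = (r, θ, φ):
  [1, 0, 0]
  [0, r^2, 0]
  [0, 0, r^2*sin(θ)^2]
The metric is diagonal, so its eigenvalues are the diagonal entries: 1, r^2, r^2*sin(θ)^2 (at a generic point, where coordinate-dependent entries are positive).
3 positive, 0 negative.
(3, 0) - Riemannian (positive definite)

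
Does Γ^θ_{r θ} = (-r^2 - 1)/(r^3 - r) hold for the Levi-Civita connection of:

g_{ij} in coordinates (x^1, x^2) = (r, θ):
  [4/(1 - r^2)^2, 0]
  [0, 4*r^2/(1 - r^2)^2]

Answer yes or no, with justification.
Γ^θ_{r θ} = (1/2) g^{θθ} (∂_r g_{θθ} + ∂_θ g_{θr} - ∂_θ g_{rθ}) = (1/2)((1 - r^2)^2/(4*r^2))((-8*(r^3 + r)/(r^2 - 1)^3) + (0) - (0)) = (-r^2 - 1)/(r^3 - r)
This equals the proposed value (-r^2 - 1)/(r^3 - r).
Yes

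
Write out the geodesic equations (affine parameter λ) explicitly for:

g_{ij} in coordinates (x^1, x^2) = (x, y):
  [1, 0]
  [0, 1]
Geodesic equation: d^2x^k/dλ^2 + Γ^k_{ij} (dx^i/dλ)(dx^j/dλ) = 0.
All Christoffel symbols vanish, so the geodesics are straight lines:
d^2x/dλ^2 = 0
d^2y/dλ^2 = 0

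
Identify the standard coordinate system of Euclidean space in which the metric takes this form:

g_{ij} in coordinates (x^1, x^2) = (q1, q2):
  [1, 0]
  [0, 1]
All components are constant and the metric is the identity, i.e. orthonormal rectilinear coordinates.
Cartesian (2D) coordinates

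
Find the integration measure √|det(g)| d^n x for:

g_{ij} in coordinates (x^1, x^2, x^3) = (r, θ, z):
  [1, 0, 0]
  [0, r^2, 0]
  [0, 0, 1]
det(g) = r^2
√|det(g)| = r
Volume element: dV = r dr dθ dz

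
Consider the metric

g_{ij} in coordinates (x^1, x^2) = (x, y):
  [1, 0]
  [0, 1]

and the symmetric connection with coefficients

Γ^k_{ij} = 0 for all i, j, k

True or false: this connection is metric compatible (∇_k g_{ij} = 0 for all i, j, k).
Using ∇_k g_{ij} = ∂_k g_{ij} - Γ^m_{ki} g_{mj} - Γ^m_{kj} g_{im}:
e.g. ∇_x g_{xx} = (0) - (0) - (0) = 0
Every component ∇_k g_{ij} vanishes: the connection is metric compatible.
True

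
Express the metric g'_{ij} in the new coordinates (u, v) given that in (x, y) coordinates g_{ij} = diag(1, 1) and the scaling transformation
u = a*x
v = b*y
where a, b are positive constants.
Invert the transformation: x = u/a, y = v/b
g'_{ij} = (∂x^k/∂x'^i)(∂x^l/∂x'^j) g_{kl}; with g_{kl} = δ_{kl} this is Σ_k (∂x^k/∂x'^i)(∂x^k/∂x'^j).
Jacobian: ∂x/∂u = 1/a, ∂x/∂v = 0, ∂y/∂u = 0, ∂y/∂v = 1/b
g'_{uu} = (1/a)(1/a) + (0)(0) = 1/a^2
g'_{uv} = (1/a)(0) + (0)(1/b) = 0
g'_{vv} = (0)(0) + (1/b)(1/b) = 1/b^2
g'_{ij} = diag(1/a^2, 1/b^2)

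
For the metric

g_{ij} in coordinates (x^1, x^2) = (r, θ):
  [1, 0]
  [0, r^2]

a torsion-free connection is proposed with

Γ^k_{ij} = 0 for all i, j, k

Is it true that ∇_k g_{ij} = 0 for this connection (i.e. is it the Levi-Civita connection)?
Using ∇_k g_{ij} = ∂_k g_{ij} - Γ^m_{ki} g_{mj} - Γ^m_{kj} g_{im}:
∇_r g_{θθ} = (2*r) - (0) - (0) = 2*r ≠ 0
So the connection is not metric compatible (it is not the Levi-Civita connection).
No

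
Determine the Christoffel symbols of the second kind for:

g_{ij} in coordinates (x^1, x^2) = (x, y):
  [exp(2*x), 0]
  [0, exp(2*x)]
Using Γ^k_{ij} = (1/2) g^{km} (∂_i g_{mj} + ∂_j g_{mi} - ∂_m g_{ij}); the metric is diagonal, so only the m = k term contributes.
Non-zero symbols (using the symmetry Γ^k_{ij} = Γ^k_{ji}):
Γ^x_{x x} = (1/2) g^{xx} (∂_x g_{xx} + ∂_x g_{xx} - ∂_x g_{xx}) = (1/2)(exp(-2*x))((2*exp(2*x)) + (2*exp(2*x)) - (2*exp(2*x))) = 1
Γ^x_{y y} = (1/2) g^{xx} (∂_y g_{xy} + ∂_y g_{xy} - ∂_x g_{yy}) = (1/2)(exp(-2*x))((0) + (0) - (2*exp(2*x))) = -1
Γ^y_{x y} = (1/2) g^{yy} (∂_x g_{yy} + ∂_y g_{yx} - ∂_y g_{xy}) = (1/2)(exp(-2*x))((2*exp(2*x)) + (0) - (0)) = 1
All other Christoffel symbols are zero.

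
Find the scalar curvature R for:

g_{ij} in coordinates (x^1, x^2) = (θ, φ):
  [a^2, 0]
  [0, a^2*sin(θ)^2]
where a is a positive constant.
Non-zero Christoffel symbols (Γ^k_{ij} = Γ^k_{ji}):
Γ^θ_{φ φ} = -sin(2*θ)/2
Γ^φ_{θ φ} = 1/tan(θ)
Ricci tensor (R_{ij} = R^k_{ikj}): R_{θθ} = 1, R_{θφ} = 0, R_{φφ} = sin(θ)^2
Inverse metric: g^{θθ} = 1/a^2, g^{φφ} = 1/(a^2*sin(θ)^2)
R = g^{ij} R_{ij} = (1/a^2)(1) + (1/(a^2*sin(θ)^2))(sin(θ)^2) = 2/a^2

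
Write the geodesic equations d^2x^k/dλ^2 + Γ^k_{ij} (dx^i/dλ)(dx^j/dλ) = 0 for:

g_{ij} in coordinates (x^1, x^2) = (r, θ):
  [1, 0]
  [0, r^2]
Geodesic equation: d^2x^k/dλ^2 + Γ^k_{ij} (dx^i/dλ)(dx^j/dλ) = 0.
Non-zero Christoffel symbols:
Γ^r_{θ θ} = -r
Γ^θ_{r θ} = 1/r
Substituting (the symmetric pair Γ^k_{ij}, Γ^k_{ji} combines into a factor 2):
d^2r/dλ^2 - r (dθ/dλ)^2 = 0
d^2θ/dλ^2 + (2/r) (dr/dλ)(dθ/dλ) = 0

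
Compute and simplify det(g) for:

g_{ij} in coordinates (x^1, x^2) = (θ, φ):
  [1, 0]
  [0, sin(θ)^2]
For a 2×2 metric: det(g) = g_{11}·g_{22} - g_{12}·g_{21}
= (1)·(sin(θ)^2) - (0)·(0)
= sin(θ)^2 - 0
det(g) = sin(θ)^2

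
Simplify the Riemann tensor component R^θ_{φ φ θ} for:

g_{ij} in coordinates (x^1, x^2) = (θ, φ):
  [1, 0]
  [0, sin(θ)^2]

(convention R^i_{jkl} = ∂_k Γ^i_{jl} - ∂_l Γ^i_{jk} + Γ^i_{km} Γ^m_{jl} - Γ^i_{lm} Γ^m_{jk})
Non-zero Christoffel symbols (Γ^k_{ij} = Γ^k_{ji}):
Γ^θ_{φ φ} = -sin(2*θ)/2
Γ^φ_{θ φ} = 1/tan(θ)
R^θ_{φ φ θ} = ∂_φ Γ^θ_{φ θ} - ∂_θ Γ^θ_{φ φ} + Γ^θ_{φ m} Γ^m_{φ θ} - Γ^θ_{θ m} Γ^m_{φ φ}
  = (0) - (-cos(2*θ)) + (-cos(θ)^2) - (0) = -sin(θ)^2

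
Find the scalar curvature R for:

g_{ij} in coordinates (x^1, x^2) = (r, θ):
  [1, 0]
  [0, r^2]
Non-zero Christoffel symbols (Γ^k_{ij} = Γ^k_{ji}):
Γ^r_{θ θ} = -r
Γ^θ_{r θ} = 1/r
Ricci tensor (R_{ij} = R^k_{ikj}): R_{rr} = 0, R_{rθ} = 0, R_{θθ} = 0
Inverse metric: g^{rr} = 1, g^{θθ} = 1/r^2
R = g^{ij} R_{ij} = (1)(0) + (1/r^2)(0) = 0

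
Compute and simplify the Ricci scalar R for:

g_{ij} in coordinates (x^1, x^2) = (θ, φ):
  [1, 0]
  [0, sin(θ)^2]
Non-zero Christoffel symbols (Γ^k_{ij} = Γ^k_{ji}):
Γ^θ_{φ φ} = -sin(2*θ)/2
Γ^φ_{θ φ} = 1/tan(θ)
Ricci tensor (R_{ij} = R^k_{ikj}): R_{θθ} = 1, R_{θφ} = 0, R_{φφ} = sin(θ)^2
Inverse metric: g^{θθ} = 1, g^{φφ} = 1/sin(θ)^2
R = g^{ij} R_{ij} = (1)(1) + (1/sin(θ)^2)(sin(θ)^2) = 2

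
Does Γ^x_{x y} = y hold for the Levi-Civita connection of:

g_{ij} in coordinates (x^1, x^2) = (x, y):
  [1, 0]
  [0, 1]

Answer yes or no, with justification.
Γ^x_{x y} = (1/2) g^{xx} (∂_x g_{xy} + ∂_y g_{xx} - ∂_x g_{xy}) = (1/2)(1)((0) + (0) - (0)) = 0
This differs from the proposed value y.
No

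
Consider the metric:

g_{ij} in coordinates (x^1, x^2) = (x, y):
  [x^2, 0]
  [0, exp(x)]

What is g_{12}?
With x^1 = x, x^2 = y, g_{12} = g_{xy} is the row-1, column-2 entry of the matrix.
g_{12} = 0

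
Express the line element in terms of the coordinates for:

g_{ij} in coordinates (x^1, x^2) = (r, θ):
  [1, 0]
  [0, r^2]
ds^2 = g_{ij} dx^i dx^j; only the non-zero components contribute.
ds^2 = dr^2 + r^2 dθ^2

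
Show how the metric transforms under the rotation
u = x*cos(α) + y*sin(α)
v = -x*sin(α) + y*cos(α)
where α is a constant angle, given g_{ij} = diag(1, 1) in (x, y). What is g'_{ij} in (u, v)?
Invert the transformation: x = u*cos(α) - v*sin(α), y = u*sin(α) + v*cos(α)
g'_{ij} = (∂x^k/∂x'^i)(∂x^l/∂x'^j) g_{kl}; with g_{kl} = δ_{kl} this is Σ_k (∂x^k/∂x'^i)(∂x^k/∂x'^j).
Jacobian: ∂x/∂u = cos(α), ∂x/∂v = -sin(α), ∂y/∂u = sin(α), ∂y/∂v = cos(α)
g'_{uu} = (cos(α))(cos(α)) + (sin(α))(sin(α)) = 1
g'_{uv} = (cos(α))(-sin(α)) + (sin(α))(cos(α)) = 0
g'_{vv} = (-sin(α))(-sin(α)) + (cos(α))(cos(α)) = 1
g'_{ij} = diag(1, 1)
The Euclidean metric is invariant under rotations.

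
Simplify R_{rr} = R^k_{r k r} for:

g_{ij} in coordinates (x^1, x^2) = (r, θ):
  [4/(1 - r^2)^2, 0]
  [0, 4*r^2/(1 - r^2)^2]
Non-zero Christoffel symbols (Γ^k_{ij} = Γ^k_{ji}):
Γ^r_{r r} = 2*r/(1 - r^2)
Γ^r_{θ θ} = (r^3 + r)/(r^2 - 1)
Γ^θ_{r θ} = (-r^2 - 1)/(r^3 - r)
R^r_{r r r} = 0 (a repeated index in an antisymmetric pair)
R^θ_{r θ r} = ∂_θ Γ^θ_{r r} - ∂_r Γ^θ_{r θ} + Γ^θ_{θ m} Γ^m_{r r} - Γ^θ_{r m} Γ^m_{r θ}
  = (0) - ((r^4 + 4*r^2 - 1)/(r^3 - r)^2) + (2*(r^2 + 1)/(r^2 - 1)^2) - ((r^2 + 1)^2/(r^3 - r)^2) = -4/(r^2 - 1)^2
R_{rr} = R^r_{r r r} + R^θ_{r θ r} = (0) + (-4/(r^2 - 1)^2) = -4/(r^2 - 1)^2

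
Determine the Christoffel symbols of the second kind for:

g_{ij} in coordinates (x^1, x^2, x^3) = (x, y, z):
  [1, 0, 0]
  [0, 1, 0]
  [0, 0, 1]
Using Γ^k_{ij} = (1/2) g^{km} (∂_i g_{mj} + ∂_j g_{mi} - ∂_m g_{ij}); the metric is diagonal, so only the m = k term contributes.
Every metric component is constant, so all ∂_m g_{ij} = 0 and every Christoffel symbol vanishes.
All Christoffel symbols are zero.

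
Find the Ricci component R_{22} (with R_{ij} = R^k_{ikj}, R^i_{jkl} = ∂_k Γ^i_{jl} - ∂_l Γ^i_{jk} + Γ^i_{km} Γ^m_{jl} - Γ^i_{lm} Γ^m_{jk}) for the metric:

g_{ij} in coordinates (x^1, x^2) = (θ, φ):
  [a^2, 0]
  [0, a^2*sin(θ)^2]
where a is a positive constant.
Non-zero Christoffel symbols (Γ^k_{ij} = Γ^k_{ji}):
Γ^θ_{φ φ} = -sin(2*θ)/2
Γ^φ_{θ φ} = 1/tan(θ)
R^θ_{φ θ φ} = ∂_θ Γ^θ_{φ φ} - ∂_φ Γ^θ_{φ θ} + Γ^θ_{θ m} Γ^m_{φ φ} - Γ^θ_{φ m} Γ^m_{φ θ}
  = (-cos(2*θ)) - (0) + (0) - (-cos(θ)^2) = sin(θ)^2
R^φ_{φ φ φ} = 0 (a repeated index in an antisymmetric pair)
R_{φφ} = R^θ_{φ θ φ} + R^φ_{φ φ φ} = (sin(θ)^2) + (0) = sin(θ)^2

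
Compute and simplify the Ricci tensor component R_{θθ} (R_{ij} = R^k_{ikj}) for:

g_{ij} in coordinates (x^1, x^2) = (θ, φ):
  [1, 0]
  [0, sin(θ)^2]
Non-zero Christoffel symbols (Γ^k_{ij} = Γ^k_{ji}):
Γ^θ_{φ φ} = -sin(2*θ)/2
Γ^φ_{θ φ} = 1/tan(θ)
R^θ_{θ θ θ} = 0 (a repeated index in an antisymmetric pair)
R^φ_{θ φ θ} = ∂_φ Γ^φ_{θ θ} - ∂_θ Γ^φ_{θ φ} + Γ^φ_{φ m} Γ^m_{θ θ} - Γ^φ_{θ m} Γ^m_{θ φ}
  = (0) - (-1/sin(θ)^2) + (0) - (1/tan(θ)^2) = 1
R_{θθ} = R^θ_{θ θ θ} + R^φ_{θ φ θ} = (0) + (1) = 1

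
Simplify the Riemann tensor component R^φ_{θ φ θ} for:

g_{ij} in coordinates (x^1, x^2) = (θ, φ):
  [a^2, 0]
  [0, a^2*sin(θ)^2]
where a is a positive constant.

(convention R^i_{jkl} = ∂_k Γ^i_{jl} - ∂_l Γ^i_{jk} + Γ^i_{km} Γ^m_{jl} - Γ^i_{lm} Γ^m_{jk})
Non-zero Christoffel symbols (Γ^k_{ij} = Γ^k_{ji}):
Γ^θ_{φ φ} = -sin(2*θ)/2
Γ^φ_{θ φ} = 1/tan(θ)
R^φ_{θ φ θ} = ∂_φ Γ^φ_{θ θ} - ∂_θ Γ^φ_{θ φ} + Γ^φ_{φ m} Γ^m_{θ θ} - Γ^φ_{θ m} Γ^m_{θ φ}
  = (0) - (-1/sin(θ)^2) + (0) - (1/tan(θ)^2) = 1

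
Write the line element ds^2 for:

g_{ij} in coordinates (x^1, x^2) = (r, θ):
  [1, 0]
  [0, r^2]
ds^2 = g_{ij} dx^i dx^j; only the non-zero components contribute.
ds^2 = dr^2 + r^2 dθ^2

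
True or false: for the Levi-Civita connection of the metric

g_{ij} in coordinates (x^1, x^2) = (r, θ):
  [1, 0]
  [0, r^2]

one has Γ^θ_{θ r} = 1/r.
Γ^θ_{θ r} = (1/2) g^{θθ} (∂_θ g_{θr} + ∂_r g_{θθ} - ∂_θ g_{θr}) = (1/2)(1/r^2)((0) + (2*r) - (0)) = 1/r
This equals the proposed value 1/r.
True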